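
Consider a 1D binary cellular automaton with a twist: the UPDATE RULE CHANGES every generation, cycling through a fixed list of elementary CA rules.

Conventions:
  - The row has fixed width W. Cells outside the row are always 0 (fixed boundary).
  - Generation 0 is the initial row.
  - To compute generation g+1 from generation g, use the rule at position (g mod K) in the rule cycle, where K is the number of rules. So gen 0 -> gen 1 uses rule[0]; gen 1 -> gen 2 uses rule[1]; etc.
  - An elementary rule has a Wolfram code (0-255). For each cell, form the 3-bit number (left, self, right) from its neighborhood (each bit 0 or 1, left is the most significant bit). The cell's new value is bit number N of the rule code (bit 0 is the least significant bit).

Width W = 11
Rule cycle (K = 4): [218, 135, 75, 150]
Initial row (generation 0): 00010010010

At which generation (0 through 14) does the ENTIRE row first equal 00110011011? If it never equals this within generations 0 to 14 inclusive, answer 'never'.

Answer: never

Derivation:
Gen 0: 00010010010
Gen 1 (rule 218): 00101101101
Gen 2 (rule 135): 11100000001
Gen 3 (rule 75): 10101111110
Gen 4 (rule 150): 10100111101
Gen 5 (rule 218): 00011111100
Gen 6 (rule 135): 11101111001
Gen 7 (rule 75): 10101001010
Gen 8 (rule 150): 10101111011
Gen 9 (rule 218): 00001111011
Gen 10 (rule 135): 11110110000
Gen 11 (rule 75): 10010110111
Gen 12 (rule 150): 11110000010
Gen 13 (rule 218): 11111000101
Gen 14 (rule 135): 01110011101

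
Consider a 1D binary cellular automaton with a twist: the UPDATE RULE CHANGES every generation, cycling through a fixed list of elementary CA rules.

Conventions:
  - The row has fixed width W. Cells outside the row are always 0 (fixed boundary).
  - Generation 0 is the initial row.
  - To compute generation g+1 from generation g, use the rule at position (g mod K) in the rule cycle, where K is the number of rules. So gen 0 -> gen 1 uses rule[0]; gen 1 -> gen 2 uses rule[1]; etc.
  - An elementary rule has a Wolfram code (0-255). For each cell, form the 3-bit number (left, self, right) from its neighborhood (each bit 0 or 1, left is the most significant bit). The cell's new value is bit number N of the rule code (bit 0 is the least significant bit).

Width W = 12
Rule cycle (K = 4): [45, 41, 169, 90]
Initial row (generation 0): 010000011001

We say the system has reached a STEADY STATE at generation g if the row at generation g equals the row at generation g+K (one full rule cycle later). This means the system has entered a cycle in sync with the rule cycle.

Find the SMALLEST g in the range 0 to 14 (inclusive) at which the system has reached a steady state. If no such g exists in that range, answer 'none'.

Gen 0: 010000011001
Gen 1 (rule 45): 010111010001
Gen 2 (rule 41): 001100100100
Gen 3 (rule 169): 101000000001
Gen 4 (rule 90): 000100000010
Gen 5 (rule 45): 110101111010
Gen 6 (rule 41): 101011000100
Gen 7 (rule 169): 010110010001
Gen 8 (rule 90): 100111101010
Gen 9 (rule 45): 100100011110
Gen 10 (rule 41): 000001010000
Gen 11 (rule 169): 111100100111
Gen 12 (rule 90): 100111011101
Gen 13 (rule 45): 100100110011
Gen 14 (rule 41): 000000100010
Gen 15 (rule 169): 111110001000
Gen 16 (rule 90): 100011010100
Gen 17 (rule 45): 101010111101
Gen 18 (rule 41): 010101100010

Answer: none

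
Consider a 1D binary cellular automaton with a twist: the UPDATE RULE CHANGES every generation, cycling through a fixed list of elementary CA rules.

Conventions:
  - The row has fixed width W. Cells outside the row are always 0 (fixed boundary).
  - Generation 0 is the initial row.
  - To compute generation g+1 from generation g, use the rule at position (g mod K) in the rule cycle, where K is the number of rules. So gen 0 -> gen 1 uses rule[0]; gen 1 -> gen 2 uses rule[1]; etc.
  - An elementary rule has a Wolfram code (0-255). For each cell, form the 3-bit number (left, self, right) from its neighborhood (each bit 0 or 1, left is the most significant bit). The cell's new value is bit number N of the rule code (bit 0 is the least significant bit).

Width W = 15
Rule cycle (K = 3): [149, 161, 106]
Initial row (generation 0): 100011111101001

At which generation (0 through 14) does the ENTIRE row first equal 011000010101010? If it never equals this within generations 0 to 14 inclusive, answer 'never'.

Gen 0: 100011111101001
Gen 1 (rule 149): 111001111001101
Gen 2 (rule 161): 010000110000010
Gen 3 (rule 106): 100001110000100
Gen 4 (rule 149): 111100101110111
Gen 5 (rule 161): 011000010101010
Gen 6 (rule 106): 111000101010100
Gen 7 (rule 149): 010110101010111
Gen 8 (rule 161): 001001010101010
Gen 9 (rule 106): 010010101010100
Gen 10 (rule 149): 011010101010111
Gen 11 (rule 161): 000101010101010
Gen 12 (rule 106): 001010101010100
Gen 13 (rule 149): 101010101010111
Gen 14 (rule 161): 010101010101010

Answer: 5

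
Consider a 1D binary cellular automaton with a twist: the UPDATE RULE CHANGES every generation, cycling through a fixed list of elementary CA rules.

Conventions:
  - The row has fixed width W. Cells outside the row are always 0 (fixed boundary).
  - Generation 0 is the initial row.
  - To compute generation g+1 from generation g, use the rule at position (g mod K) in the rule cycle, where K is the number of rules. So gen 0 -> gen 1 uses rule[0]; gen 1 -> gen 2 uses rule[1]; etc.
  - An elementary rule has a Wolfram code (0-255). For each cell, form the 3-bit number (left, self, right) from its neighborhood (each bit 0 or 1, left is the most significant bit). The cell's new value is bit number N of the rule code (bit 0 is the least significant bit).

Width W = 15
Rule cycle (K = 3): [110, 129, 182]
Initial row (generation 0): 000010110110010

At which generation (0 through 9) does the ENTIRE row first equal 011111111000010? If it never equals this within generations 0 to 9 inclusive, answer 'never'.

Answer: never

Derivation:
Gen 0: 000010110110010
Gen 1 (rule 110): 000111111110110
Gen 2 (rule 129): 110011111100000
Gen 3 (rule 182): 001101111010000
Gen 4 (rule 110): 011111001110000
Gen 5 (rule 129): 001110000100111
Gen 6 (rule 182): 010101001111010
Gen 7 (rule 110): 111111011001110
Gen 8 (rule 129): 011110000000100
Gen 9 (rule 182): 101101000001110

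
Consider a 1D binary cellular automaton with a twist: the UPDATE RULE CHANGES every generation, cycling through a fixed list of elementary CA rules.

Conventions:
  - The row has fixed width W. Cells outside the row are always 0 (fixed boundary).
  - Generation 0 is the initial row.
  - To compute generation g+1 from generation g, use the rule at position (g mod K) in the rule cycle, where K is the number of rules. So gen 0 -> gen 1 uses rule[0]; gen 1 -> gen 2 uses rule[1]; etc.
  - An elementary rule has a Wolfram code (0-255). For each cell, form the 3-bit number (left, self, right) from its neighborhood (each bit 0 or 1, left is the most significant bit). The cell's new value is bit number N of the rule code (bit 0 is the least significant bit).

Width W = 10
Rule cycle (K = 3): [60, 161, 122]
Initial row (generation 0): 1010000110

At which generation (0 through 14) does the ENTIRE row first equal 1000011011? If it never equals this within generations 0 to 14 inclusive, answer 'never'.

Answer: 4

Derivation:
Gen 0: 1010000110
Gen 1 (rule 60): 1111000101
Gen 2 (rule 161): 0110010010
Gen 3 (rule 122): 1111101101
Gen 4 (rule 60): 1000011011
Gen 5 (rule 161): 0011000100
Gen 6 (rule 122): 0111101010
Gen 7 (rule 60): 0100011111
Gen 8 (rule 161): 0001001110
Gen 9 (rule 122): 0010111011
Gen 10 (rule 60): 0011100110
Gen 11 (rule 161): 1001000000
Gen 12 (rule 122): 0110100000
Gen 13 (rule 60): 0101110000
Gen 14 (rule 161): 0010100111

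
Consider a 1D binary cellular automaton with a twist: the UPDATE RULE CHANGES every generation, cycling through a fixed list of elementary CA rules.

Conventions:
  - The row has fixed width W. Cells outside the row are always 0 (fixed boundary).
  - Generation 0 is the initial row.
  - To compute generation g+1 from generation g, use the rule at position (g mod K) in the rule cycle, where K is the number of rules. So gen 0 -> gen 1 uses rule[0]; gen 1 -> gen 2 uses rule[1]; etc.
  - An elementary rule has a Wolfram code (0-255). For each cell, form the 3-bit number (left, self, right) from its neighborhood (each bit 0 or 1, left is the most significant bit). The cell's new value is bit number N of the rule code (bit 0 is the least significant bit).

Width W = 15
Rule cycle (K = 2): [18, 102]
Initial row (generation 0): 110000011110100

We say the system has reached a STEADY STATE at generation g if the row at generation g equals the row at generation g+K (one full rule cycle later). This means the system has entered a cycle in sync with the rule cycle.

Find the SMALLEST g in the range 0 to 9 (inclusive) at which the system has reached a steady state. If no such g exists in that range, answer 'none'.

Gen 0: 110000011110100
Gen 1 (rule 18): 001000100000010
Gen 2 (rule 102): 011001100000110
Gen 3 (rule 18): 100110010001001
Gen 4 (rule 102): 101010110011011
Gen 5 (rule 18): 000000001100000
Gen 6 (rule 102): 000000010100000
Gen 7 (rule 18): 000000100010000
Gen 8 (rule 102): 000001100110000
Gen 9 (rule 18): 000010011001000
Gen 10 (rule 102): 000110101011000
Gen 11 (rule 18): 001000000000100

Answer: none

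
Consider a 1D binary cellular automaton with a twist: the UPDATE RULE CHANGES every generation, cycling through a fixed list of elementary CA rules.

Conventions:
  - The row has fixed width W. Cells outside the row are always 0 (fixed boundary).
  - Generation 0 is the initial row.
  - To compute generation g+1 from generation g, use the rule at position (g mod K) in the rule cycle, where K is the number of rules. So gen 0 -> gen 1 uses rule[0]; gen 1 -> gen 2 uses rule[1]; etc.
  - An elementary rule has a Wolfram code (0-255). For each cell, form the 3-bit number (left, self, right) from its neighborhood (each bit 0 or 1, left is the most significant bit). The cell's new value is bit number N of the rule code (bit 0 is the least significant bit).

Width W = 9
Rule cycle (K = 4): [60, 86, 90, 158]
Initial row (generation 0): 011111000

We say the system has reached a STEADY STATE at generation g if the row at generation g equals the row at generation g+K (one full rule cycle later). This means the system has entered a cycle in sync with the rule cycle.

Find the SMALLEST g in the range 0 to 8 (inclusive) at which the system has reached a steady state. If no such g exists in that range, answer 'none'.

Gen 0: 011111000
Gen 1 (rule 60): 010000100
Gen 2 (rule 86): 111001110
Gen 3 (rule 90): 101111011
Gen 4 (rule 158): 101110010
Gen 5 (rule 60): 111001011
Gen 6 (rule 86): 001111001
Gen 7 (rule 90): 011001110
Gen 8 (rule 158): 110111101
Gen 9 (rule 60): 101100011
Gen 10 (rule 86): 100110101
Gen 11 (rule 90): 011110000
Gen 12 (rule 158): 111101000

Answer: none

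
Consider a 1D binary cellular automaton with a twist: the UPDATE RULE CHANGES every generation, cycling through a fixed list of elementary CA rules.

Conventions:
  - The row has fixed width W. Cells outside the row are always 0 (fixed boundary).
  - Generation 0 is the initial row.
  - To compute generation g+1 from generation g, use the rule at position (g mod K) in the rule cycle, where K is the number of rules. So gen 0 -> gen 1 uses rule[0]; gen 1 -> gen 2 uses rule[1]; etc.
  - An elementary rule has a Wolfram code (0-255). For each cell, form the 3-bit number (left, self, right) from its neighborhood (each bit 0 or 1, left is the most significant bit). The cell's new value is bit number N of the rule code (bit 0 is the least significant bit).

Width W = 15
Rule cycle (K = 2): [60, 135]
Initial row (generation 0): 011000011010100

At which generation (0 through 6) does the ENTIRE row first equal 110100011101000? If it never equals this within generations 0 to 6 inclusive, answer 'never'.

Gen 0: 011000011010100
Gen 1 (rule 60): 010100010111110
Gen 2 (rule 135): 110101110011100
Gen 3 (rule 60): 101111001010010
Gen 4 (rule 135): 100110011010110
Gen 5 (rule 60): 110101010111101
Gen 6 (rule 135): 000101010011001

Answer: never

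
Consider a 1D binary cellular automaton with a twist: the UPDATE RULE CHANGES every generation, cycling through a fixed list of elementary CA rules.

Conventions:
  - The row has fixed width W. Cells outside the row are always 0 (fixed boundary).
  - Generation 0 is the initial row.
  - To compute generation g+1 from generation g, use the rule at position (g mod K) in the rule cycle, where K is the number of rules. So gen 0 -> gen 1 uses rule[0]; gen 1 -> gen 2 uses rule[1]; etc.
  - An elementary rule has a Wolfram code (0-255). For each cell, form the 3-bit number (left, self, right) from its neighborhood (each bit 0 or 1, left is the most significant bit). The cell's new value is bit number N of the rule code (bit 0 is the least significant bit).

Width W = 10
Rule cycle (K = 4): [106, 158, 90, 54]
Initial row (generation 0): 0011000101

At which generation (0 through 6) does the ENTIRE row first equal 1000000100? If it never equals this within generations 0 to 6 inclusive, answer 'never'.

Answer: 5

Derivation:
Gen 0: 0011000101
Gen 1 (rule 106): 0111001010
Gen 2 (rule 158): 1110111011
Gen 3 (rule 90): 1010101011
Gen 4 (rule 54): 1111111100
Gen 5 (rule 106): 1000000100
Gen 6 (rule 158): 1100001110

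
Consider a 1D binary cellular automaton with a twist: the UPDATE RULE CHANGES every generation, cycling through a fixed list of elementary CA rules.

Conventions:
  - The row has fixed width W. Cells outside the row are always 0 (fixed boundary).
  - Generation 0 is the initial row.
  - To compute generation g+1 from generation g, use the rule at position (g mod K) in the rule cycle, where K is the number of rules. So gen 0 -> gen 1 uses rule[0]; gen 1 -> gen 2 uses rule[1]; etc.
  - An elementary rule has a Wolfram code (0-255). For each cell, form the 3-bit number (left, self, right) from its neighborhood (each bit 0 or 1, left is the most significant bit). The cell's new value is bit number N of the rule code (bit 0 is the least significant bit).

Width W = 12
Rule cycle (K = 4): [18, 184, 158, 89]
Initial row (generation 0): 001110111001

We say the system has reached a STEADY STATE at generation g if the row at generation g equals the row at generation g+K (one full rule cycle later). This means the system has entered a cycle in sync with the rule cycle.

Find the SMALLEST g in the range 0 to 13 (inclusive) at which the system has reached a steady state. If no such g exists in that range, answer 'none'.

Answer: 9

Derivation:
Gen 0: 001110111001
Gen 1 (rule 18): 010000000110
Gen 2 (rule 184): 001000000101
Gen 3 (rule 158): 011100001101
Gen 4 (rule 89): 010111101100
Gen 5 (rule 18): 100000000010
Gen 6 (rule 184): 010000000001
Gen 7 (rule 158): 111000000011
Gen 8 (rule 89): 101111111011
Gen 9 (rule 18): 000000000000
Gen 10 (rule 184): 000000000000
Gen 11 (rule 158): 000000000000
Gen 12 (rule 89): 111111111111
Gen 13 (rule 18): 000000000000
Gen 14 (rule 184): 000000000000
Gen 15 (rule 158): 000000000000
Gen 16 (rule 89): 111111111111
Gen 17 (rule 18): 000000000000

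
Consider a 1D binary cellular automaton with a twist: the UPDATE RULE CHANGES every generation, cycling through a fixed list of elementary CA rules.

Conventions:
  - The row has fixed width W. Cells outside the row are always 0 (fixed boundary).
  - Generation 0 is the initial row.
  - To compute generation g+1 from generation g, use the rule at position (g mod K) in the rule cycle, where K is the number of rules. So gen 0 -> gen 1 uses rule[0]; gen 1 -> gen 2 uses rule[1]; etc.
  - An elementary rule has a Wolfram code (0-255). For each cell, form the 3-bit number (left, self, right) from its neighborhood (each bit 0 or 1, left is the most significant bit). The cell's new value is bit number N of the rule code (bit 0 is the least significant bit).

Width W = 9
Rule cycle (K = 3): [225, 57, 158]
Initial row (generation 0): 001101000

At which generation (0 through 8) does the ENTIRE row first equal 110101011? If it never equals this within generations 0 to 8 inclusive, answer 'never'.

Gen 0: 001101000
Gen 1 (rule 225): 100110011
Gen 2 (rule 57): 010101010
Gen 3 (rule 158): 110101011
Gen 4 (rule 225): 011010101
Gen 5 (rule 57): 010101010
Gen 6 (rule 158): 110101011
Gen 7 (rule 225): 011010101
Gen 8 (rule 57): 010101010

Answer: 3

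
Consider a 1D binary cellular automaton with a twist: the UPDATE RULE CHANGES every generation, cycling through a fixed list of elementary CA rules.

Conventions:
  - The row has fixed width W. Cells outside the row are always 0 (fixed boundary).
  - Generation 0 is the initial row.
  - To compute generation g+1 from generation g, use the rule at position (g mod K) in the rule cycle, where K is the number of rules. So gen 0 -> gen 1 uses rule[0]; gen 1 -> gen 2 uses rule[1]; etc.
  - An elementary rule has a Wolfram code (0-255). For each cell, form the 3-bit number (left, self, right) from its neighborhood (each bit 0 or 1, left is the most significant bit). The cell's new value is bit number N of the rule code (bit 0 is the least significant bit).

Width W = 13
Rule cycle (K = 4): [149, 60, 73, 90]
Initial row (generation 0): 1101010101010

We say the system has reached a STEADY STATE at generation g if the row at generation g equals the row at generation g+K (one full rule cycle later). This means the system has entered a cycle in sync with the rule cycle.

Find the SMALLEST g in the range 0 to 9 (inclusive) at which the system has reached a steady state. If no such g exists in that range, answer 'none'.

Answer: none

Derivation:
Gen 0: 1101010101010
Gen 1 (rule 149): 0001010101011
Gen 2 (rule 60): 0001111111110
Gen 3 (rule 73): 1101000000010
Gen 4 (rule 90): 1100100000101
Gen 5 (rule 149): 0010111110101
Gen 6 (rule 60): 0011100001111
Gen 7 (rule 73): 1010101101001
Gen 8 (rule 90): 0000001100110
Gen 9 (rule 149): 1111100010001
Gen 10 (rule 60): 1000010011001
Gen 11 (rule 73): 0011000011000
Gen 12 (rule 90): 0111100111100
Gen 13 (rule 149): 0011010011011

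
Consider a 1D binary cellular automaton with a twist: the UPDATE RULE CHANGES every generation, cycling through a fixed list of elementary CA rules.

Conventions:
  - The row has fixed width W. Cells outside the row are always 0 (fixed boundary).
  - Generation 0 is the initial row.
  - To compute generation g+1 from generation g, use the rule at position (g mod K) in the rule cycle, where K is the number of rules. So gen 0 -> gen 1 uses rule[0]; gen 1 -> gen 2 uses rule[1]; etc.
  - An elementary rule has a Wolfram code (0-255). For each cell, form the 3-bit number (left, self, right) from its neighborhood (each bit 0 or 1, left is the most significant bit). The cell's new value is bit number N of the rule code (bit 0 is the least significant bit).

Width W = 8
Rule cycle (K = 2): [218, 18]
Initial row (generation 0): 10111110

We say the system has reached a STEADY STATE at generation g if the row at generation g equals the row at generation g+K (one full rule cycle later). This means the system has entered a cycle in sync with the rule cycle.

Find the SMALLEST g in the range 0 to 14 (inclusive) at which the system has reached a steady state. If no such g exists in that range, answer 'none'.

Answer: none

Derivation:
Gen 0: 10111110
Gen 1 (rule 218): 00111111
Gen 2 (rule 18): 01000000
Gen 3 (rule 218): 10100000
Gen 4 (rule 18): 00010000
Gen 5 (rule 218): 00101000
Gen 6 (rule 18): 01000100
Gen 7 (rule 218): 10101010
Gen 8 (rule 18): 00000001
Gen 9 (rule 218): 00000010
Gen 10 (rule 18): 00000101
Gen 11 (rule 218): 00001000
Gen 12 (rule 18): 00010100
Gen 13 (rule 218): 00100010
Gen 14 (rule 18): 01010101
Gen 15 (rule 218): 10000000
Gen 16 (rule 18): 01000000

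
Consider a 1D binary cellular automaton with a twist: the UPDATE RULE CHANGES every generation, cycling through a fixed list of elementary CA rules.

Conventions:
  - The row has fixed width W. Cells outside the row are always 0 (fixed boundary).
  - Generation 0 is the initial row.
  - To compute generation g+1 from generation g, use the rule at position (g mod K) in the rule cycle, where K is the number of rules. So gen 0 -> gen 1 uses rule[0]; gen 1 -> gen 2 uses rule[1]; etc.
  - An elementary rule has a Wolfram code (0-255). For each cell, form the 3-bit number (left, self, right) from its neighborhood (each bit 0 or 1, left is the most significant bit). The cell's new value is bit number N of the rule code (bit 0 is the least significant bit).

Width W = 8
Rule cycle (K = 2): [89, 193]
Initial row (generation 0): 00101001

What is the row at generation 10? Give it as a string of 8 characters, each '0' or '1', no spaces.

Answer: 00000001

Derivation:
Gen 0: 00101001
Gen 1 (rule 89): 10000100
Gen 2 (rule 193): 00110001
Gen 3 (rule 89): 10111100
Gen 4 (rule 193): 00011101
Gen 5 (rule 89): 11010100
Gen 6 (rule 193): 01000001
Gen 7 (rule 89): 00111100
Gen 8 (rule 193): 10011101
Gen 9 (rule 89): 01010100
Gen 10 (rule 193): 00000001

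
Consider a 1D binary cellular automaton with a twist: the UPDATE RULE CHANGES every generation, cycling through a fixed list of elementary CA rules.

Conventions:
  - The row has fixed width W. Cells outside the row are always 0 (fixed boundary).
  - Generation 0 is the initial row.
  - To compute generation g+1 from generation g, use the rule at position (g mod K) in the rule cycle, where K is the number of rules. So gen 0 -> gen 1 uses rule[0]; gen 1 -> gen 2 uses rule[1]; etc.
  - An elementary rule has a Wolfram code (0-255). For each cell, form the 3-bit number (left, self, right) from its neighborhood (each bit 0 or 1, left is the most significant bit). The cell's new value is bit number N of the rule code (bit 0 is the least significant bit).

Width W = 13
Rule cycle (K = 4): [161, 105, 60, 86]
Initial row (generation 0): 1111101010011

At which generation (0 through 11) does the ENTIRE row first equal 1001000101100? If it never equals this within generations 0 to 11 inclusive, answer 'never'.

Answer: 4

Derivation:
Gen 0: 1111101010011
Gen 1 (rule 161): 0111010100000
Gen 2 (rule 105): 0101101001111
Gen 3 (rule 60): 0111011101000
Gen 4 (rule 86): 1001000101100
Gen 5 (rule 161): 0000010010001
Gen 6 (rule 105): 1111000000100
Gen 7 (rule 60): 1000100000110
Gen 8 (rule 86): 1101110001011
Gen 9 (rule 161): 0010100100100
Gen 10 (rule 105): 1001000000001
Gen 11 (rule 60): 1101100000001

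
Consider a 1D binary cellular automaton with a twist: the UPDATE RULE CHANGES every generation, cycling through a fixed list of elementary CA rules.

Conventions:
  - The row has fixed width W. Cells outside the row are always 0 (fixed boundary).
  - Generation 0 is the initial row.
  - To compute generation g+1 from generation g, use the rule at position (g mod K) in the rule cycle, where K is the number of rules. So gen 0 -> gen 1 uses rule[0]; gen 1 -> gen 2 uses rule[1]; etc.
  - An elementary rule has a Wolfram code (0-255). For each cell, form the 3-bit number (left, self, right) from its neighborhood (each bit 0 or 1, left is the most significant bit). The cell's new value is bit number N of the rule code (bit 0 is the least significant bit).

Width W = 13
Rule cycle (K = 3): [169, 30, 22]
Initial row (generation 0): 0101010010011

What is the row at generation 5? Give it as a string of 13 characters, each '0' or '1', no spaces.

Gen 0: 0101010010011
Gen 1 (rule 169): 0010100000010
Gen 2 (rule 30): 0110110000111
Gen 3 (rule 22): 1000001001000
Gen 4 (rule 169): 0011100000011
Gen 5 (rule 30): 0110010000110

Answer: 0110010000110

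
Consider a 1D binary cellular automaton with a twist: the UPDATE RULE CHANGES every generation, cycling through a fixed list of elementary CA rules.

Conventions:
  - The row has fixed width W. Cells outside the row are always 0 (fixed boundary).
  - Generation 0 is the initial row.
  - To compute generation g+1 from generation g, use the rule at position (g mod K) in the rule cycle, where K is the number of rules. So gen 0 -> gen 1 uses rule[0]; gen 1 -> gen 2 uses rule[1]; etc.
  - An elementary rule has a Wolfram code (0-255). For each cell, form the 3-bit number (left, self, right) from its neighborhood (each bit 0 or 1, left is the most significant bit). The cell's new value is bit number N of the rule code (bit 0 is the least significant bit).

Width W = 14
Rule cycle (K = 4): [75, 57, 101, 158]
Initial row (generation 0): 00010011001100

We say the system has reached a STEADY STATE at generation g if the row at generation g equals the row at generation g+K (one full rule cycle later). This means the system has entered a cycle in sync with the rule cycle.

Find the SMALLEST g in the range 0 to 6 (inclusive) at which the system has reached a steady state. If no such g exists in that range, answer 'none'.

Gen 0: 00010011001100
Gen 1 (rule 75): 11100111011101
Gen 2 (rule 57): 10010100110010
Gen 3 (rule 101): 10011100010010
Gen 4 (rule 158): 11111010111111
Gen 5 (rule 75): 10001000100001
Gen 6 (rule 57): 01100110011100
Gen 7 (rule 101): 00100010000101
Gen 8 (rule 158): 01110111001101
Gen 9 (rule 75): 11010101011100
Gen 10 (rule 57): 10101010110011

Answer: none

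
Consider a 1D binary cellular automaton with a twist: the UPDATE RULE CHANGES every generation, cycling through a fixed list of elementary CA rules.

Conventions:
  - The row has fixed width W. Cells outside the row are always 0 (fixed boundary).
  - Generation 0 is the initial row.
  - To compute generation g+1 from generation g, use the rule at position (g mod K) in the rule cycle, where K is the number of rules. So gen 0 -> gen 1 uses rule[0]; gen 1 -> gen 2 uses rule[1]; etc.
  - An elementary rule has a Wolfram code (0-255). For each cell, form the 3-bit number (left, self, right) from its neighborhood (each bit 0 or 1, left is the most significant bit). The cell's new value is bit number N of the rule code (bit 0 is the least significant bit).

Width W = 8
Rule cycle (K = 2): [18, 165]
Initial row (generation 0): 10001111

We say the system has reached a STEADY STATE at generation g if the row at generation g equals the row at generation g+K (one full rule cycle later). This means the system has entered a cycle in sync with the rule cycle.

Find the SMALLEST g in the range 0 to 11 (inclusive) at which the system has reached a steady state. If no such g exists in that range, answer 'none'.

Gen 0: 10001111
Gen 1 (rule 18): 01010000
Gen 2 (rule 165): 01110111
Gen 3 (rule 18): 10000000
Gen 4 (rule 165): 10111111
Gen 5 (rule 18): 00000000
Gen 6 (rule 165): 11111111
Gen 7 (rule 18): 00000000
Gen 8 (rule 165): 11111111
Gen 9 (rule 18): 00000000
Gen 10 (rule 165): 11111111
Gen 11 (rule 18): 00000000
Gen 12 (rule 165): 11111111
Gen 13 (rule 18): 00000000

Answer: 5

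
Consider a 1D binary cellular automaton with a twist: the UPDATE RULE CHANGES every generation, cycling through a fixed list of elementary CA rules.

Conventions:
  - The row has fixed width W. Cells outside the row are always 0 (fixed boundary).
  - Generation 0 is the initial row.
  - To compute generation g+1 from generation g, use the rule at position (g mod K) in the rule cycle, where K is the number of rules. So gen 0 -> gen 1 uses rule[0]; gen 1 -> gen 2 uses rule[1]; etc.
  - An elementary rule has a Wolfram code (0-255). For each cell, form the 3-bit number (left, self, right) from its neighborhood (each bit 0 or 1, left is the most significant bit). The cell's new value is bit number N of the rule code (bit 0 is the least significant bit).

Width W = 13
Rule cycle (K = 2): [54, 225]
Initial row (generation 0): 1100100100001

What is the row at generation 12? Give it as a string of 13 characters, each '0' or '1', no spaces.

Gen 0: 1100100100001
Gen 1 (rule 54): 0011111110011
Gen 2 (rule 225): 1001111110001
Gen 3 (rule 54): 1110000001011
Gen 4 (rule 225): 0110111100101
Gen 5 (rule 54): 1001000011111
Gen 6 (rule 225): 0000011001111
Gen 7 (rule 54): 0000100110000
Gen 8 (rule 225): 1110000010111
Gen 9 (rule 54): 0001000111000
Gen 10 (rule 225): 1100010011011
Gen 11 (rule 54): 0010111100100
Gen 12 (rule 225): 1001011100001

Answer: 1001011100001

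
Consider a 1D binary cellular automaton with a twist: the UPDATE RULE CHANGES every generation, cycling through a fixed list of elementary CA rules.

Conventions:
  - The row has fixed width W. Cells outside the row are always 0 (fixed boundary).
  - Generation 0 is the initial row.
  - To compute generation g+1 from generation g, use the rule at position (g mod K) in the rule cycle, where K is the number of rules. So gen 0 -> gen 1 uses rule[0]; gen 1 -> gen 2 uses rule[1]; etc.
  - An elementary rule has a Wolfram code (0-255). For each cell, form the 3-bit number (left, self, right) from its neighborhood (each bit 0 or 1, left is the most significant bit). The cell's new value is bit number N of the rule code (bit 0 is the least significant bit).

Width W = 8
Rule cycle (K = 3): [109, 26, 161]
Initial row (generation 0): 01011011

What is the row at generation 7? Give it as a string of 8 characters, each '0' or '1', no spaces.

Answer: 10100101

Derivation:
Gen 0: 01011011
Gen 1 (rule 109): 01111111
Gen 2 (rule 26): 11000000
Gen 3 (rule 161): 00011111
Gen 4 (rule 109): 11010001
Gen 5 (rule 26): 10001010
Gen 6 (rule 161): 00100100
Gen 7 (rule 109): 10100101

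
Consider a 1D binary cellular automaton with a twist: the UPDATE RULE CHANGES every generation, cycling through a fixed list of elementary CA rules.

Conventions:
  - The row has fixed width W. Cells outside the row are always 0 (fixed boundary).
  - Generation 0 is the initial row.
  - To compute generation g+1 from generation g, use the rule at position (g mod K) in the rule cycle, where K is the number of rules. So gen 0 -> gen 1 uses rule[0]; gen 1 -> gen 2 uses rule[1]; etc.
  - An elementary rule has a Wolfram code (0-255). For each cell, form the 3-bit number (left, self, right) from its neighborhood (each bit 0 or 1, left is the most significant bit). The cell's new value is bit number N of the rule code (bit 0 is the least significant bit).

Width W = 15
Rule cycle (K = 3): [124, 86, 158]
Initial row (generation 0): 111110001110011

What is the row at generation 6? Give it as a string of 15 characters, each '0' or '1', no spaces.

Gen 0: 111110001110011
Gen 1 (rule 124): 100011001011011
Gen 2 (rule 86): 110101111001001
Gen 3 (rule 158): 100101110111111
Gen 4 (rule 124): 110111011100001
Gen 5 (rule 86): 010001000110011
Gen 6 (rule 158): 111011101101110

Answer: 111011101101110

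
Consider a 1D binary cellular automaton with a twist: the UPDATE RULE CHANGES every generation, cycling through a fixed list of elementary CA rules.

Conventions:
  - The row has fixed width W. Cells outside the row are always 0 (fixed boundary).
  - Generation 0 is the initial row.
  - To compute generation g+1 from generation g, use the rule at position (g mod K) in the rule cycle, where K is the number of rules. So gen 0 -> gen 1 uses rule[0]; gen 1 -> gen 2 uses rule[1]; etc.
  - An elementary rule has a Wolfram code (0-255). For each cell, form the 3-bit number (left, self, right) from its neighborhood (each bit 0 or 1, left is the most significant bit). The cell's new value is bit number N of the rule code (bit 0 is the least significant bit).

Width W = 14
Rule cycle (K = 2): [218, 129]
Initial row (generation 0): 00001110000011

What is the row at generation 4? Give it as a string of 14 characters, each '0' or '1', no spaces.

Gen 0: 00001110000011
Gen 1 (rule 218): 00011111000111
Gen 2 (rule 129): 11001110010010
Gen 3 (rule 218): 11111111101101
Gen 4 (rule 129): 01111111000000

Answer: 01111111000000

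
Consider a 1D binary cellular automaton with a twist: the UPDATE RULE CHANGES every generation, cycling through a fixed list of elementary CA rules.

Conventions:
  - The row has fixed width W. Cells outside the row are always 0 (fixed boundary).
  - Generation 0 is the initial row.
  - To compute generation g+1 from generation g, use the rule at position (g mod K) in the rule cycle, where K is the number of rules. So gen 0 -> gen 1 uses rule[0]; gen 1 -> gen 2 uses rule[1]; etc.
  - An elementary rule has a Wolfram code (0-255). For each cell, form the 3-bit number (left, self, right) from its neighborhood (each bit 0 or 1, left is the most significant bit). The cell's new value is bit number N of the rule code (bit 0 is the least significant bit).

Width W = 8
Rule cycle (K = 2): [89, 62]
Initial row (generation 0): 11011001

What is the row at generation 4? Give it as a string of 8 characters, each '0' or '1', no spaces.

Answer: 01100111

Derivation:
Gen 0: 11011001
Gen 1 (rule 89): 11011100
Gen 2 (rule 62): 10110010
Gen 3 (rule 89): 00111001
Gen 4 (rule 62): 01100111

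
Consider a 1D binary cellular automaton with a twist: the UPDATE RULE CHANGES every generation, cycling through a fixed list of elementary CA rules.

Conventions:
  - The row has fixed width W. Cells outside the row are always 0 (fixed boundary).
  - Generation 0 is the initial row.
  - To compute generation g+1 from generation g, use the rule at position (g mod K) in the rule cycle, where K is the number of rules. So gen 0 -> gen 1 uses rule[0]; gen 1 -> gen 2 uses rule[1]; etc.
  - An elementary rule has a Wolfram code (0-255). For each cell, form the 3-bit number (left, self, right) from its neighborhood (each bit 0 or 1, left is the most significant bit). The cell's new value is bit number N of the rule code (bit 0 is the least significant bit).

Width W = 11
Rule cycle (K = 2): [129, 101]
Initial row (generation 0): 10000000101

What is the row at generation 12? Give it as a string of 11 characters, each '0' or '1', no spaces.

Answer: 10100101111

Derivation:
Gen 0: 10000000101
Gen 1 (rule 129): 00111110000
Gen 2 (rule 101): 10000010111
Gen 3 (rule 129): 00111000010
Gen 4 (rule 101): 10001011010
Gen 5 (rule 129): 00100000000
Gen 6 (rule 101): 10101111111
Gen 7 (rule 129): 00000111110
Gen 8 (rule 101): 11110000010
Gen 9 (rule 129): 01100111000
Gen 10 (rule 101): 00100001011
Gen 11 (rule 129): 10001100000
Gen 12 (rule 101): 10100101111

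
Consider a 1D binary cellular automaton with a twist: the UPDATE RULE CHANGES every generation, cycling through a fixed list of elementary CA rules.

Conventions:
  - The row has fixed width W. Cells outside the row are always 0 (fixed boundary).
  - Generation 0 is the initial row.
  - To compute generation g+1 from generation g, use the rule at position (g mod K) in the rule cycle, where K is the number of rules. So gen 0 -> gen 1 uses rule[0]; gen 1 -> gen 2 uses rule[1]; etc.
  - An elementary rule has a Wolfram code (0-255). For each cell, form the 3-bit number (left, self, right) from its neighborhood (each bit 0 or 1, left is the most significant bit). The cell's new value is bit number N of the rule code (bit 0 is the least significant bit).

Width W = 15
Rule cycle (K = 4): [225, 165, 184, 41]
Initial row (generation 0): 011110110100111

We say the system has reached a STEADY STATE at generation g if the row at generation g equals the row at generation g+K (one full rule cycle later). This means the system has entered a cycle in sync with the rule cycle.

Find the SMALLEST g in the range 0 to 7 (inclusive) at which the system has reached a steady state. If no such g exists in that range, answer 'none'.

Answer: none

Derivation:
Gen 0: 011110110100111
Gen 1 (rule 225): 001111011000011
Gen 2 (rule 165): 100110100011000
Gen 3 (rule 184): 010101010010100
Gen 4 (rule 41): 001010100001001
Gen 5 (rule 225): 100101001100000
Gen 6 (rule 165): 100111000001111
Gen 7 (rule 184): 010110100001110
Gen 8 (rule 41): 001101001101000
Gen 9 (rule 225): 100110000110011
Gen 10 (rule 165): 100000110000000
Gen 11 (rule 184): 010000101000000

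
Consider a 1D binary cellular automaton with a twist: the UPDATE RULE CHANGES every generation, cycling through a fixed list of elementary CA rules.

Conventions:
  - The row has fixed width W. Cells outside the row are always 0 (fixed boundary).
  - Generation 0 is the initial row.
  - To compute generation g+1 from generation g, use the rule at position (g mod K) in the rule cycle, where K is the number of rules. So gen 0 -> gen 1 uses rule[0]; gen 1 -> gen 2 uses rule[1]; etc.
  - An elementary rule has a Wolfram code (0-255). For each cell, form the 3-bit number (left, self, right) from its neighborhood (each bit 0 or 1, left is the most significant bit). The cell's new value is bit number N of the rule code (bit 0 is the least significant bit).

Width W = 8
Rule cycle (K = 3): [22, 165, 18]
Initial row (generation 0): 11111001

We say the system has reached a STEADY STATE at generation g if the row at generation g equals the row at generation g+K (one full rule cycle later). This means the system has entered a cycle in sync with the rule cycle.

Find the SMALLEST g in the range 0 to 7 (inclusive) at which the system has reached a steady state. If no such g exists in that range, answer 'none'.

Answer: 6

Derivation:
Gen 0: 11111001
Gen 1 (rule 22): 00000111
Gen 2 (rule 165): 11110010
Gen 3 (rule 18): 00001101
Gen 4 (rule 22): 00010001
Gen 5 (rule 165): 11010101
Gen 6 (rule 18): 00000000
Gen 7 (rule 22): 00000000
Gen 8 (rule 165): 11111111
Gen 9 (rule 18): 00000000
Gen 10 (rule 22): 00000000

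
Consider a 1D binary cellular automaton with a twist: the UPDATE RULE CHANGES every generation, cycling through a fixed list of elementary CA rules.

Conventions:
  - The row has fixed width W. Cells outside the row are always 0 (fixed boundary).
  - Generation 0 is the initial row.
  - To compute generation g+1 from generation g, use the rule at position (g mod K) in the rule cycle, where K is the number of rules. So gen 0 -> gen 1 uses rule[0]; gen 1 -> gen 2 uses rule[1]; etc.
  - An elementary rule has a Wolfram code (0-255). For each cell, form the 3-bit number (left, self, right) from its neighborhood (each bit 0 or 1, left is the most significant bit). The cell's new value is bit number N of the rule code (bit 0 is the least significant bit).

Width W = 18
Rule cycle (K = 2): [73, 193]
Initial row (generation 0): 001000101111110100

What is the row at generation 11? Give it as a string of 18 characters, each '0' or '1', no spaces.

Answer: 100011101101110001

Derivation:
Gen 0: 001000101111110100
Gen 1 (rule 73): 100010001000010001
Gen 2 (rule 193): 001000100011000100
Gen 3 (rule 73): 100010001011010001
Gen 4 (rule 193): 001000100001000100
Gen 5 (rule 73): 100010001100010001
Gen 6 (rule 193): 001000100101000100
Gen 7 (rule 73): 100010000000010001
Gen 8 (rule 193): 001000111111000100
Gen 9 (rule 73): 100010100001010001
Gen 10 (rule 193): 001000001100000100
Gen 11 (rule 73): 100011101101110001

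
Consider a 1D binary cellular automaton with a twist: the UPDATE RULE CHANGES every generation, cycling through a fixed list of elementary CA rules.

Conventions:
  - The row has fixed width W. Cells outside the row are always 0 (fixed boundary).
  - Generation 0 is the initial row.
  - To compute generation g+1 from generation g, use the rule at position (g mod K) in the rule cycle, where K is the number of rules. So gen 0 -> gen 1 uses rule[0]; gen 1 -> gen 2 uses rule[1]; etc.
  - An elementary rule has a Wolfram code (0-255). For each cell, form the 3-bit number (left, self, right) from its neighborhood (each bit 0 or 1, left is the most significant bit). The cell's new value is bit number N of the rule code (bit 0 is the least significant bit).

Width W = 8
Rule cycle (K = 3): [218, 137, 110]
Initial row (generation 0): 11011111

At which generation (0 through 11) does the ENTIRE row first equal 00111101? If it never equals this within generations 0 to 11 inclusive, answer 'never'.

Answer: 4

Derivation:
Gen 0: 11011111
Gen 1 (rule 218): 11011111
Gen 2 (rule 137): 10011110
Gen 3 (rule 110): 10110010
Gen 4 (rule 218): 00111101
Gen 5 (rule 137): 10111000
Gen 6 (rule 110): 11101000
Gen 7 (rule 218): 11100100
Gen 8 (rule 137): 11000001
Gen 9 (rule 110): 11000011
Gen 10 (rule 218): 11100111
Gen 11 (rule 137): 11000110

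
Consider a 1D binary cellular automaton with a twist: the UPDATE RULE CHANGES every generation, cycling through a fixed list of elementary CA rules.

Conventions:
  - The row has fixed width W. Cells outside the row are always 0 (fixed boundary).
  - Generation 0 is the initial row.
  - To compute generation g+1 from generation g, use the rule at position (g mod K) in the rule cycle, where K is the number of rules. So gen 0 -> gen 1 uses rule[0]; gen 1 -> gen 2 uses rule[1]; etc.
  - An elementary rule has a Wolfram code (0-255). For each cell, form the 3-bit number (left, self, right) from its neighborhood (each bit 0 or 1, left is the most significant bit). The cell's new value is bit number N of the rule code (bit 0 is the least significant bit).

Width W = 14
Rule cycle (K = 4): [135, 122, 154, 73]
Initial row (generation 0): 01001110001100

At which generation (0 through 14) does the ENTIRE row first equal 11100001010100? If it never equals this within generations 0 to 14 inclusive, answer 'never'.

Gen 0: 01001110001100
Gen 1 (rule 135): 11010100110001
Gen 2 (rule 122): 11101011111010
Gen 3 (rule 154): 11000011110001
Gen 4 (rule 73): 11011010010100
Gen 5 (rule 135): 00000010110101
Gen 6 (rule 122): 00000101111010
Gen 7 (rule 154): 00001001110001
Gen 8 (rule 73): 11100001010100
Gen 9 (rule 135): 01001111010101
Gen 10 (rule 122): 10111001101010
Gen 11 (rule 154): 00110111000001
Gen 12 (rule 73): 10110101011100
Gen 13 (rule 135): 10000101001001
Gen 14 (rule 122): 01001010110110

Answer: 8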